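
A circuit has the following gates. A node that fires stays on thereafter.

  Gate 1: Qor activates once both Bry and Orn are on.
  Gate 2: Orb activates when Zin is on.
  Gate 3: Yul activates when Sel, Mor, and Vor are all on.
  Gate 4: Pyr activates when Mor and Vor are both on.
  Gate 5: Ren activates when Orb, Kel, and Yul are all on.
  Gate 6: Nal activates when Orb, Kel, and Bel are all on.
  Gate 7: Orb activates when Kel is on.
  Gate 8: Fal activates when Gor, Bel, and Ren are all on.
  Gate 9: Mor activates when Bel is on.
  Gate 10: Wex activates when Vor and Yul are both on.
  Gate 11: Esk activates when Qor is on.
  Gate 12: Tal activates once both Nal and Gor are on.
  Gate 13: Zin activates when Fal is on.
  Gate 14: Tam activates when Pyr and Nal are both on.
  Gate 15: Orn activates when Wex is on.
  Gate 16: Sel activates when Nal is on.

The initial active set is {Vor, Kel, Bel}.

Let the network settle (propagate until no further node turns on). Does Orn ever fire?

Gate 7: Kel on → Orb on.
Gate 9: Bel on → Mor on.
Gate 6: Orb, Kel, and Bel on → Nal on.
Gate 16: Nal on → Sel on.
Sel, Mor, and Vor are on, so Yul activates (Gate 3).
Gate 10: Vor and Yul on → Wex on.
Wex is on, so Orn activates (Gate 15).

Yes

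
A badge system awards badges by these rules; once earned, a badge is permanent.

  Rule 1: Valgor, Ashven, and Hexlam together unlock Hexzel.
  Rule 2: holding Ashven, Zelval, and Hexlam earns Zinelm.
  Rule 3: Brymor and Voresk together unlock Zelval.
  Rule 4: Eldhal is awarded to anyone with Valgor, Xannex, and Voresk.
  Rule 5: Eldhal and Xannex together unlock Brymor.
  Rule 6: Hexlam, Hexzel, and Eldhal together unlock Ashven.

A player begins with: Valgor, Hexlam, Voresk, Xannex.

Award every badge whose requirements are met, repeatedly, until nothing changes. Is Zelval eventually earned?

With Valgor, Xannex, and Voresk, Eldhal is earned (Rule 4).
With Eldhal and Xannex, Brymor is earned (Rule 5).
With Brymor and Voresk, Zelval is earned (Rule 3).

Yes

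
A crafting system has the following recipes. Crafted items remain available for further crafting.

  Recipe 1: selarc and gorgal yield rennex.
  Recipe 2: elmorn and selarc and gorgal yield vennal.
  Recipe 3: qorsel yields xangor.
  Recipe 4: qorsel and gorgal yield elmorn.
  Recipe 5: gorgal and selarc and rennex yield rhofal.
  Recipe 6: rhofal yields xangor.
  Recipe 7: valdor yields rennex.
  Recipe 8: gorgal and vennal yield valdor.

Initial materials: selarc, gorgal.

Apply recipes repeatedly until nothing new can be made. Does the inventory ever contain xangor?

Using Recipe 1, selarc and gorgal make rennex.
gorgal and selarc and rennex → rhofal (Recipe 5).
Using Recipe 6, rhofal makes xangor.

Yes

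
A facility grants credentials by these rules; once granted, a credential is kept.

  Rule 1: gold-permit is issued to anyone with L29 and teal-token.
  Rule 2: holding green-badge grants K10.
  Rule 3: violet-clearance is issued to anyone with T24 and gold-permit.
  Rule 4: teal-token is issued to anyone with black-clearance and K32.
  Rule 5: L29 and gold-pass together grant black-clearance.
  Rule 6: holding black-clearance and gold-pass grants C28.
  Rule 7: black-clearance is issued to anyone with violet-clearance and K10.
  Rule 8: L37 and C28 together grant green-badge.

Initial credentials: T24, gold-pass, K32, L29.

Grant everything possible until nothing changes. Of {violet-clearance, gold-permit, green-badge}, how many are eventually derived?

2

Holding L29 and gold-pass grants black-clearance (Rule 5).
Holding black-clearance and K32 grants teal-token (Rule 4).
Holding L29 and teal-token grants gold-permit (Rule 1).
Holding T24 and gold-permit grants violet-clearance (Rule 3).
violet-clearance: reached.
gold-permit: reached.
green-badge would need L37 and C28 (Rule 8), but L37 is never granted.
Reached: violet-clearance and gold-permit — 2 of the 3.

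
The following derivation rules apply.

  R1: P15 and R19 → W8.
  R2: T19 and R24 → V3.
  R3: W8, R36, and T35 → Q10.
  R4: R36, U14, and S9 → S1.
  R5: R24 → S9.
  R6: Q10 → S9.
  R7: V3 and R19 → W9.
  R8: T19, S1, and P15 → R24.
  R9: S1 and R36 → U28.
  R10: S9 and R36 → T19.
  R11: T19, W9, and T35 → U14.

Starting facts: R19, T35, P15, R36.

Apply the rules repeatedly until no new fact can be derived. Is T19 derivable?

Yes

P15 and R19 hold, so W8 follows (R1).
W8, R36, and T35 hold, so Q10 follows (R3).
From Q10, R6 gives S9.
S9 and R36 hold, so T19 follows (R10).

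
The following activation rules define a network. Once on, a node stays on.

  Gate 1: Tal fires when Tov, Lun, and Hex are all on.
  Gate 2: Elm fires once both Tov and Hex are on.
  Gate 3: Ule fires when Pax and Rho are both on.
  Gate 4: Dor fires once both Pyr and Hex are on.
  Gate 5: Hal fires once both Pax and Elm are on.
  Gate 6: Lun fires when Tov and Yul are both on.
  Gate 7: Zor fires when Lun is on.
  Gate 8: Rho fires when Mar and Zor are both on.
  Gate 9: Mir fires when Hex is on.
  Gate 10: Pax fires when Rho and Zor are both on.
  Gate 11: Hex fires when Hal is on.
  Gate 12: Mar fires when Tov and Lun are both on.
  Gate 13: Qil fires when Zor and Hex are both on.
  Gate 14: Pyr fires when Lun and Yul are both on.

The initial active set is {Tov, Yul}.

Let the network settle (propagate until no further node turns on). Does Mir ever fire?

Mir would need Hex (Gate 9), but Hex never turns on.

No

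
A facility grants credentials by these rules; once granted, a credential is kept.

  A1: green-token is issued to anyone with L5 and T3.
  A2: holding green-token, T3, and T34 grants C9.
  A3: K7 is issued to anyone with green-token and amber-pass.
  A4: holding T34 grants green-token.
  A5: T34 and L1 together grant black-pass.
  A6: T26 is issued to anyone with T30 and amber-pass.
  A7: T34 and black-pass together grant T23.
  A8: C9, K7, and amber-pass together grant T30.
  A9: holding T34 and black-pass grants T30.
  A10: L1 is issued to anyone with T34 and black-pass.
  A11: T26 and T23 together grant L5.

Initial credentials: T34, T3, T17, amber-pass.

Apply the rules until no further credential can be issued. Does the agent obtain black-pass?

No

black-pass would need T34 and L1 (A5), but L1 is never granted.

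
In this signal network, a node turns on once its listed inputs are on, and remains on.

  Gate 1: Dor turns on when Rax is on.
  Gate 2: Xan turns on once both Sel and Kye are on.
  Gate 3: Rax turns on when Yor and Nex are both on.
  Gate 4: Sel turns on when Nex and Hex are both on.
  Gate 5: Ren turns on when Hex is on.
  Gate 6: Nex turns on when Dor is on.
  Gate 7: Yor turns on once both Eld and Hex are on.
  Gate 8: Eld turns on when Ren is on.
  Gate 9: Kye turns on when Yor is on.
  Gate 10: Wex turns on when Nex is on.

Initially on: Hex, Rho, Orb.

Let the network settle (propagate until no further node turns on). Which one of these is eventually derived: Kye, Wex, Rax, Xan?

Gate 5: Hex on → Ren on.
Gate 8: Ren on → Eld on.
Eld and Hex are on, so Yor turns on (Gate 7).
Yor is on, so Kye turns on (Gate 9).
Rax would need Yor and Nex (Gate 3), but Nex never turns on. Wex would need Nex (Gate 10), but Nex never turns on. Xan would need Sel and Kye (Gate 2), but Sel never turns on.

Kye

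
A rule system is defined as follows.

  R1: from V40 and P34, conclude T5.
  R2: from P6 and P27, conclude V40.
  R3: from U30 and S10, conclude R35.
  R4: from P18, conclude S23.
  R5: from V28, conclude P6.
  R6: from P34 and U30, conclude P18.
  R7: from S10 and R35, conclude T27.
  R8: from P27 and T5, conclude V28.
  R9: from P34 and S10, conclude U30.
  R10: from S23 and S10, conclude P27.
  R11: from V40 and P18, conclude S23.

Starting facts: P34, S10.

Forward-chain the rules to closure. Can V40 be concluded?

V40 would need P6 and P27 (R2), but P6 is never established.

No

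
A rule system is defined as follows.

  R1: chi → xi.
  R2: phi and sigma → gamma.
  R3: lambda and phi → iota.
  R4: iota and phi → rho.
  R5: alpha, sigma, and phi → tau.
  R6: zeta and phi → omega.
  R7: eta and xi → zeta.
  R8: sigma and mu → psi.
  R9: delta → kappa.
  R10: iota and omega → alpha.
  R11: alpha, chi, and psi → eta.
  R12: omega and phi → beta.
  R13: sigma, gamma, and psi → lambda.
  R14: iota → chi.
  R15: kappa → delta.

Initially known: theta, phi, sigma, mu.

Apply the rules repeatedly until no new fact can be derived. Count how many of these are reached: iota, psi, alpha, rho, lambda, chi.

phi and sigma hold, so gamma follows (R2).
sigma and mu hold, so psi follows (R8).
From sigma, gamma, and psi, R13 gives lambda.
From lambda and phi, R3 gives iota.
iota and phi hold, so rho follows (R4).
iota holds, so chi follows (R14).
iota: reached.
psi: reached.
alpha would need iota and omega (R10), but omega is never established.
rho: reached.
lambda: reached.
chi: reached.
Reached: iota, psi, rho, lambda, and chi — 5 of the 6.

5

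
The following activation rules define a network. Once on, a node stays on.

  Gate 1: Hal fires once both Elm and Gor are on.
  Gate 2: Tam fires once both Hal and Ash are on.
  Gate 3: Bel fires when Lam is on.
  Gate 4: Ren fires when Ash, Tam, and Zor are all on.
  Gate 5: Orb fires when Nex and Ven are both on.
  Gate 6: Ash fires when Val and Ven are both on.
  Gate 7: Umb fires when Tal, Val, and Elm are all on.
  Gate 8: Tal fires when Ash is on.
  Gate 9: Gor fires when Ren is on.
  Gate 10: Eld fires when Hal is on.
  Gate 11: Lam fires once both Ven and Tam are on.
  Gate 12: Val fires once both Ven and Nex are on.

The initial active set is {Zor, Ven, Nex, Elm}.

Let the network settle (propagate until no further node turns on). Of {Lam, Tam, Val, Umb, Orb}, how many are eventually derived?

Gate 12: Ven and Nex on → Val on.
Gate 5: Nex and Ven on → Orb on.
Gate 6: Val and Ven on → Ash on.
Gate 8: Ash on → Tal on.
Tal, Val, and Elm are on, so Umb fires (Gate 7).
Lam would need Ven and Tam (Gate 11), but Tam never turns on.
Tam would need Hal and Ash (Gate 2), but Hal never turns on.
Val: reached.
Umb: reached.
Orb: reached.
Reached: Val, Umb, and Orb — 3 of the 5.

3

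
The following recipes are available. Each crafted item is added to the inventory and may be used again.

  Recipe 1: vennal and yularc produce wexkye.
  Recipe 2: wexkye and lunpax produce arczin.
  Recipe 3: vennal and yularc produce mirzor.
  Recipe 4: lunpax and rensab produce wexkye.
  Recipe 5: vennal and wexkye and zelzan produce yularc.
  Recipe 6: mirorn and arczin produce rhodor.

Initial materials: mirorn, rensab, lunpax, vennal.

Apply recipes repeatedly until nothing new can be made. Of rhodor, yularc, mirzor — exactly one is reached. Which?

Using Recipe 4, lunpax and rensab make wexkye.
wexkye and lunpax → arczin (Recipe 2).
Using Recipe 6, mirorn and arczin make rhodor.
mirzor would need vennal and yularc (Recipe 3), but yularc is never obtained. yularc would need vennal, wexkye, and zelzan (Recipe 5), but zelzan is never obtained.

rhodor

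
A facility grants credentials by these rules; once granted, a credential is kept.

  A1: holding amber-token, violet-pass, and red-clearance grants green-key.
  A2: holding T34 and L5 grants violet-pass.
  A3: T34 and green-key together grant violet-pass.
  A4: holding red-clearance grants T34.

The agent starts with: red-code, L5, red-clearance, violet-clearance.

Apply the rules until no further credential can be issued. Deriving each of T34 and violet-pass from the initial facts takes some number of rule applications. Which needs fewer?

T34

T34: Holding red-clearance grants T34 (A4). [1 rule application]
violet-pass: Holding red-clearance grants T34 (A4). Holding T34 and L5 grants violet-pass (A2). [2 rule applications]
T34 needs fewer.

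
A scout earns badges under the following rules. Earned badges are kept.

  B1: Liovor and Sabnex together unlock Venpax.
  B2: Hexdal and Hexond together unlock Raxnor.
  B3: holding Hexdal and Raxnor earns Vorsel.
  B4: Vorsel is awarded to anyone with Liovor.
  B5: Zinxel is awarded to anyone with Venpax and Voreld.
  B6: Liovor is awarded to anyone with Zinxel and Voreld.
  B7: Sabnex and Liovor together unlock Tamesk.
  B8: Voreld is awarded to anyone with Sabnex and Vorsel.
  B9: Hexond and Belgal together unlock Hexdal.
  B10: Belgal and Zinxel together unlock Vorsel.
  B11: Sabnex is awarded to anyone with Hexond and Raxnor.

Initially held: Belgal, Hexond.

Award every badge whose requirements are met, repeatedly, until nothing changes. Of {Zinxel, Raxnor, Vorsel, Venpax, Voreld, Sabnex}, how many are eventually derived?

With Hexond and Belgal, Hexdal is earned (B9).
With Hexdal and Hexond, Raxnor is earned (B2).
With Hexond and Raxnor, Sabnex is earned (B11).
With Hexdal and Raxnor, Vorsel is earned (B3).
With Sabnex and Vorsel, Voreld is earned (B8).
Zinxel would need Venpax and Voreld (B5), but Venpax is never earned.
Raxnor: reached.
Vorsel: reached.
Venpax would need Liovor and Sabnex (B1), but Liovor is never earned.
Voreld: reached.
Sabnex: reached.
Reached: Raxnor, Vorsel, Voreld, and Sabnex — 4 of the 6.

4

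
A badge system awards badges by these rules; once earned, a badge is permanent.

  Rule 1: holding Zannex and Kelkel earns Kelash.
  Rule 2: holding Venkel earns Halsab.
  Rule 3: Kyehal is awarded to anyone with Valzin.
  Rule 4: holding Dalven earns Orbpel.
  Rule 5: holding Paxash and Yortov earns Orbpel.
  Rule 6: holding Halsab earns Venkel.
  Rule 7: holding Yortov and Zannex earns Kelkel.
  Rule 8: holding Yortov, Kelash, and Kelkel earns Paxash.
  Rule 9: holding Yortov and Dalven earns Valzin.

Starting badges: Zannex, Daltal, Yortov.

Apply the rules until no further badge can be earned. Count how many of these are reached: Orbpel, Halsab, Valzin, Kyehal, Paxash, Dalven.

With Yortov and Zannex, Kelkel is earned (Rule 7).
With Zannex and Kelkel, Kelash is earned (Rule 1).
With Yortov, Kelash, and Kelkel, Paxash is earned (Rule 8).
With Paxash and Yortov, Orbpel is earned (Rule 5).
Orbpel: reached.
Halsab would need Venkel (Rule 2), but Venkel is never earned.
Valzin would need Yortov and Dalven (Rule 9), but Dalven is never earned.
Kyehal would need Valzin (Rule 3), but Valzin is never earned.
Paxash: reached.
No rule produces Dalven, and it is not given.
Reached: Orbpel and Paxash — 2 of the 6.

2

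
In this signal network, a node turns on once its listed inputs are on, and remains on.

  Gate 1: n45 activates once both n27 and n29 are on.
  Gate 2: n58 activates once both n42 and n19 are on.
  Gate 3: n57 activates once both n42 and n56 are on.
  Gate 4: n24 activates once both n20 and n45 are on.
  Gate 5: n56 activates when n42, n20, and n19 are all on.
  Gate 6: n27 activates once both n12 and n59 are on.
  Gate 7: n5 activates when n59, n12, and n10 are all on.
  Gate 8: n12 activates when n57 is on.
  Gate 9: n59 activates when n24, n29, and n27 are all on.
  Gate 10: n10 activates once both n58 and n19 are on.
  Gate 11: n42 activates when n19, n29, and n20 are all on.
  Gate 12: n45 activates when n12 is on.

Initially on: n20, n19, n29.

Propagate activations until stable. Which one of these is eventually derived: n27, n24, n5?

n24

n19, n29, and n20 are on, so n42 activates (Gate 11).
n42, n20, and n19 are on, so n56 activates (Gate 5).
n42 and n56 are on, so n57 activates (Gate 3).
n57 is on, so n12 activates (Gate 8).
n12 is on, so n45 activates (Gate 12).
n20 and n45 are on, so n24 activates (Gate 4).
n27 would need n12 and n59 (Gate 6), but n59 never turns on. n5 would need n59, n12, and n10 (Gate 7), but n59 never turns on.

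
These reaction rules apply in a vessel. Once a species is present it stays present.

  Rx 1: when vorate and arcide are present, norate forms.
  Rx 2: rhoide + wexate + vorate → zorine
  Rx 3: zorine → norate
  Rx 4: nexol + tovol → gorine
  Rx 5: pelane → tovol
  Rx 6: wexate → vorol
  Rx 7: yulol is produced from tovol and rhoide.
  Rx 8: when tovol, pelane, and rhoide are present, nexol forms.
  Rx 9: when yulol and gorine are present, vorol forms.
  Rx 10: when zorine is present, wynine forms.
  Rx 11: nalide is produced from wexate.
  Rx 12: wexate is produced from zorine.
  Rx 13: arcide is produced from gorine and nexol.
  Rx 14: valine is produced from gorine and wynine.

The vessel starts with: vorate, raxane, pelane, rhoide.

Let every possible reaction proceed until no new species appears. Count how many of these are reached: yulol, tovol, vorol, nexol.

pelane present → tovol forms (Rx 5).
tovol and rhoide present → yulol forms (Rx 7).
tovol, pelane, and rhoide present → nexol forms (Rx 8).
nexol and tovol present → gorine forms (Rx 4).
yulol and gorine present → vorol forms (Rx 9).
yulol: reached.
tovol: reached.
vorol: reached.
nexol: reached.
All 4 are reached.

4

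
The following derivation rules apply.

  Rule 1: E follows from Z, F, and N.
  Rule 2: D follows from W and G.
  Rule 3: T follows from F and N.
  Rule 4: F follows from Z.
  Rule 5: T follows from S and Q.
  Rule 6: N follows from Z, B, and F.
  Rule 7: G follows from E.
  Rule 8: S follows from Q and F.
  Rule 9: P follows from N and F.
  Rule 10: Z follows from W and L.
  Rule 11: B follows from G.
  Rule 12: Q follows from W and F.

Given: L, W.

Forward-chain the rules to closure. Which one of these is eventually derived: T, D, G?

T

W and L hold, so Z follows (Rule 10).
From Z, Rule 4 gives F.
From W and F, Rule 12 gives Q.
Q and F hold, so S follows (Rule 8).
S and Q hold, so T follows (Rule 5).
G would need E (Rule 7), but E is never established. D would need W and G (Rule 2), but G is never established.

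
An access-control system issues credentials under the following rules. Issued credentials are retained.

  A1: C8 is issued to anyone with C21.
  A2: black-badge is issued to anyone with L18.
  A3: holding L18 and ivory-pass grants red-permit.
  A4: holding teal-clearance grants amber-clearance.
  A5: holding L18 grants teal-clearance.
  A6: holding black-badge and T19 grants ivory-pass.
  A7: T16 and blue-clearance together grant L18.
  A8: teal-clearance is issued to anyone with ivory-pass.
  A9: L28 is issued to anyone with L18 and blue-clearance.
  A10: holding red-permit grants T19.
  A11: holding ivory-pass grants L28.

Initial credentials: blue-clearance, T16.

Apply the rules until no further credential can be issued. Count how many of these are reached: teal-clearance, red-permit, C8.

Holding T16 and blue-clearance grants L18 (A7).
Holding L18 grants teal-clearance (A5).
teal-clearance: reached.
red-permit would need L18 and ivory-pass (A3), but ivory-pass is never granted.
C8 would need C21 (A1), but C21 is never granted.
Reached: teal-clearance — 1 of the 3.

1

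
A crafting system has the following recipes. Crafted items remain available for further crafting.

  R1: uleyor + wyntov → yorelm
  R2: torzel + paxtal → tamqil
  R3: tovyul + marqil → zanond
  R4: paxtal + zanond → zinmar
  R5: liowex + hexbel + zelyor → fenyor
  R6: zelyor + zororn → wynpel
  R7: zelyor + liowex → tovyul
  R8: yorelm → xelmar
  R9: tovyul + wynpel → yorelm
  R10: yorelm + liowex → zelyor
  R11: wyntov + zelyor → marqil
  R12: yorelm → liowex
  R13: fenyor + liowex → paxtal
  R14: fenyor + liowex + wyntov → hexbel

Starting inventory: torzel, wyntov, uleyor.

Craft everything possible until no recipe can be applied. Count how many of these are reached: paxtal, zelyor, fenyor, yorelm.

uleyor + wyntov → yorelm (R1).
yorelm → liowex (R12).
Using R10, yorelm and liowex make zelyor.
paxtal would need fenyor and liowex (R13), but fenyor is never obtained.
zelyor: reached.
fenyor would need liowex, hexbel, and zelyor (R5), but hexbel is never obtained.
yorelm: reached.
Reached: zelyor and yorelm — 2 of the 4.

2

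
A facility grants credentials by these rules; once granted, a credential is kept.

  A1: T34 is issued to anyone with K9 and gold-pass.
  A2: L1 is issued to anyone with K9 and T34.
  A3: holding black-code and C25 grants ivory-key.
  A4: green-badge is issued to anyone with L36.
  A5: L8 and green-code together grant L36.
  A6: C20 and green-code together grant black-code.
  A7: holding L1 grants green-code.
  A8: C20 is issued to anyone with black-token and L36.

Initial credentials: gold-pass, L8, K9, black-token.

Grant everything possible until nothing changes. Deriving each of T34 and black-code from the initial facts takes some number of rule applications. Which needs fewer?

T34

T34: Holding K9 and gold-pass grants T34 (A1). [1 rule application]
black-code: Holding K9 and gold-pass grants T34 (A1). Holding K9 and T34 grants L1 (A2). Holding L1 grants green-code (A7). Holding L8 and green-code grants L36 (A5). Holding black-token and L36 grants C20 (A8). Holding C20 and green-code grants black-code (A6). [6 rule applications]
T34 needs fewer.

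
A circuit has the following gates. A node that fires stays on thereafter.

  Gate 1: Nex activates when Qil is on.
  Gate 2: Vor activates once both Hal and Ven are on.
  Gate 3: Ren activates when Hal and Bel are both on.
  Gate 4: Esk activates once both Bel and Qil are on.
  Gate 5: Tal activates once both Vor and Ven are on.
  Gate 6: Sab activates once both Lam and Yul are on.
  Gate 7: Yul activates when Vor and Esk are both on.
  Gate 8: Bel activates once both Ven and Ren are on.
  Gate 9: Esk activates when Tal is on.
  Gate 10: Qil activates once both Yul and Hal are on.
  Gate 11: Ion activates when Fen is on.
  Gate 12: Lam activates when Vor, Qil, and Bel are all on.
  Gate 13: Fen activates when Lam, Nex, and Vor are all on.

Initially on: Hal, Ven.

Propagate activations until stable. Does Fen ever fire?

Fen would need Lam, Nex, and Vor (Gate 13), but Lam never turns on.

No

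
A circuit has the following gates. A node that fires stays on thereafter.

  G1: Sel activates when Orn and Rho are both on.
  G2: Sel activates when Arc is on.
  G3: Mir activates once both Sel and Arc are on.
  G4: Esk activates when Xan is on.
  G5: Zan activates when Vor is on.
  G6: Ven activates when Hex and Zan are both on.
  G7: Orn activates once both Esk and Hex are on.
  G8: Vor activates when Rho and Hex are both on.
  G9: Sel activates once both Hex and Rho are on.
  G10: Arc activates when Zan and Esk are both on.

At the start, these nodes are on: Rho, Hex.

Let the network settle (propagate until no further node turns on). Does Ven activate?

Yes

G8: Rho and Hex on → Vor on.
Vor is on, so Zan activates (G5).
Hex and Zan are on, so Ven activates (G6).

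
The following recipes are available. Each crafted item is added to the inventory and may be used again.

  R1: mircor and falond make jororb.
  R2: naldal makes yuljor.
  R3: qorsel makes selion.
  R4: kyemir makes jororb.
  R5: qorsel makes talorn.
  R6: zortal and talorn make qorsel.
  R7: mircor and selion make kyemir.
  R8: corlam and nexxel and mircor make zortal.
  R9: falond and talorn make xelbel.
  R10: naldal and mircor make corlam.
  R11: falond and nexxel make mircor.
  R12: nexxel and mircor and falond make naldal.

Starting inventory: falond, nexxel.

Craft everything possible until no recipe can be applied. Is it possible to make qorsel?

qorsel would need zortal and talorn (R6), but talorn is never obtained.

No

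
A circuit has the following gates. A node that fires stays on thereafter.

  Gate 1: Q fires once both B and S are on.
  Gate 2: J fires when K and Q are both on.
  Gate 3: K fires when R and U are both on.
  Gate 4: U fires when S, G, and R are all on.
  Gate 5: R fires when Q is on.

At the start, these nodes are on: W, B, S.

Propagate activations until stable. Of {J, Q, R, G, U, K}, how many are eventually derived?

2

Gate 1: B and S on → Q on.
Q is on, so R fires (Gate 5).
J would need K and Q (Gate 2), but K never turns on.
Q: reached.
R: reached.
No rule produces G, and it is not given.
U would need S, G, and R (Gate 4), but G never turns on.
K would need R and U (Gate 3), but U never turns on.
Reached: Q and R — 2 of the 6.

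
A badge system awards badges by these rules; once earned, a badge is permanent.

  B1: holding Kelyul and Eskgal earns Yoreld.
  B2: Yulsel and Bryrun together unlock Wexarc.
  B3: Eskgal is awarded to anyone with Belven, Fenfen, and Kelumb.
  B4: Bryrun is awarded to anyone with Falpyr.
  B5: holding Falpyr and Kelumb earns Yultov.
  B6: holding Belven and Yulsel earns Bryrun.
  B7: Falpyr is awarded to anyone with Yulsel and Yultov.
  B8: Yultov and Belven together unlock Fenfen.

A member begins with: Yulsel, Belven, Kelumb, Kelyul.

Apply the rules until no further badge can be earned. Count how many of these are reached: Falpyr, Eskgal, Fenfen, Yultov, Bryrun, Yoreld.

With Belven and Yulsel, Bryrun is earned (B6).
Falpyr would need Yulsel and Yultov (B7), but Yultov is never earned.
Eskgal would need Belven, Fenfen, and Kelumb (B3), but Fenfen is never earned.
Fenfen would need Yultov and Belven (B8), but Yultov is never earned.
Yultov would need Falpyr and Kelumb (B5), but Falpyr is never earned.
Bryrun: reached.
Yoreld would need Kelyul and Eskgal (B1), but Eskgal is never earned.
Reached: Bryrun — 1 of the 6.

1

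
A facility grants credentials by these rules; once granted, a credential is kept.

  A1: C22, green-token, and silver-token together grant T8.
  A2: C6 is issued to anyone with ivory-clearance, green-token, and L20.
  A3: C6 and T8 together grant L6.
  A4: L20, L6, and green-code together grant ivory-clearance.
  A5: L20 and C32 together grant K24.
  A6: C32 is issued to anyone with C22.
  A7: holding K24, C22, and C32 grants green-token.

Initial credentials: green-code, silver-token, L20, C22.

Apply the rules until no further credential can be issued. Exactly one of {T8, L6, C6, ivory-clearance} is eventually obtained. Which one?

Holding C22 grants C32 (A6).
Holding L20 and C32 grants K24 (A5).
Holding K24, C22, and C32 grants green-token (A7).
Holding C22, green-token, and silver-token grants T8 (A1).
C6 would need ivory-clearance, green-token, and L20 (A2), but ivory-clearance is never granted. ivory-clearance would need L20, L6, and green-code (A4), but L6 is never granted. L6 would need C6 and T8 (A3), but C6 is never granted.

T8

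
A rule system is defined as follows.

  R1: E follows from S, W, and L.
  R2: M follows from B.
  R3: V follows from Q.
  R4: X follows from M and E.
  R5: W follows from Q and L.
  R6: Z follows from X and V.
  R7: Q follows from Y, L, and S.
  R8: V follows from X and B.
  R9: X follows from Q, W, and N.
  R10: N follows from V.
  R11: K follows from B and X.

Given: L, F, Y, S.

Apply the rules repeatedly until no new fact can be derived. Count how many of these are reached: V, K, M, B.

From Y, L, and S, R7 gives Q.
Q holds, so V follows (R3).
V: reached.
K would need B and X (R11), but B is never established.
M would need B (R2), but B is never established.
No rule produces B, and it is not given.
Reached: V — 1 of the 4.

1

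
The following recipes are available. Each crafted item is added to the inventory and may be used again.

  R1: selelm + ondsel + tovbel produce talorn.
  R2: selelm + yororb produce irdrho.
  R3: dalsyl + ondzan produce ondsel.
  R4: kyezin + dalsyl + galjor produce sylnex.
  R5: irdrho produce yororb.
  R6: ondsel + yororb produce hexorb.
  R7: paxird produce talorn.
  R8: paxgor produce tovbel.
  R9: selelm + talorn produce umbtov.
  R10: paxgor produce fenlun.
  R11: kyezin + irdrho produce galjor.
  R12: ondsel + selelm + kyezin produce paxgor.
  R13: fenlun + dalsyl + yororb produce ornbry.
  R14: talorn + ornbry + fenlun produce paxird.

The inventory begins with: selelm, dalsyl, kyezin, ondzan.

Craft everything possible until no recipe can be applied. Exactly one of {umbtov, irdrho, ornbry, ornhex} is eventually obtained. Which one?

umbtov

dalsyl + ondzan → ondsel (R3).
ondsel + selelm + kyezin → paxgor (R12).
Using R8, paxgor makes tovbel.
Using R1, selelm, ondsel, and tovbel make talorn.
selelm + talorn → umbtov (R9).
ornbry would need fenlun, dalsyl, and yororb (R13), but yororb is never obtained. No rule produces ornhex, and it is not given. irdrho would need selelm and yororb (R2), but yororb is never obtained.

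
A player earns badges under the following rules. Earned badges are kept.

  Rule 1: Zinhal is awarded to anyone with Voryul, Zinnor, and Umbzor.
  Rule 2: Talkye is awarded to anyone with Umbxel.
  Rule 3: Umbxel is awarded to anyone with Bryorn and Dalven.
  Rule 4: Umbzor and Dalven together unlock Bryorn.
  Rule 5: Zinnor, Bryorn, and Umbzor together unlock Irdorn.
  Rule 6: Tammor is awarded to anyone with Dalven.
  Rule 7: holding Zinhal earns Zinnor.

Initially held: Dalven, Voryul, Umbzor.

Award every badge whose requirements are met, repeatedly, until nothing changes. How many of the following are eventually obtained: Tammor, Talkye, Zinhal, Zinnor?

2

With Dalven, Tammor is earned (Rule 6).
With Umbzor and Dalven, Bryorn is earned (Rule 4).
With Bryorn and Dalven, Umbxel is earned (Rule 3).
With Umbxel, Talkye is earned (Rule 2).
Tammor: reached.
Talkye: reached.
Zinhal would need Voryul, Zinnor, and Umbzor (Rule 1), but Zinnor is never earned.
Zinnor would need Zinhal (Rule 7), but Zinhal is never earned.
Reached: Tammor and Talkye — 2 of the 4.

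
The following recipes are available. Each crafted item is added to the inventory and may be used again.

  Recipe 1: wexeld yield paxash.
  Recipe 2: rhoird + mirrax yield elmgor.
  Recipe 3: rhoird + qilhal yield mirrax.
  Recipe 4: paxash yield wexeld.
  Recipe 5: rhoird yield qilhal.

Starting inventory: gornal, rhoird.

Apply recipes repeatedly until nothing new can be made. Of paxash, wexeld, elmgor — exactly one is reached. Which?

rhoird → qilhal (Recipe 5).
Using Recipe 3, rhoird and qilhal make mirrax.
Using Recipe 2, rhoird and mirrax make elmgor.
wexeld would need paxash (Recipe 4), but paxash is never obtained. paxash would need wexeld (Recipe 1), but wexeld is never obtained.

elmgor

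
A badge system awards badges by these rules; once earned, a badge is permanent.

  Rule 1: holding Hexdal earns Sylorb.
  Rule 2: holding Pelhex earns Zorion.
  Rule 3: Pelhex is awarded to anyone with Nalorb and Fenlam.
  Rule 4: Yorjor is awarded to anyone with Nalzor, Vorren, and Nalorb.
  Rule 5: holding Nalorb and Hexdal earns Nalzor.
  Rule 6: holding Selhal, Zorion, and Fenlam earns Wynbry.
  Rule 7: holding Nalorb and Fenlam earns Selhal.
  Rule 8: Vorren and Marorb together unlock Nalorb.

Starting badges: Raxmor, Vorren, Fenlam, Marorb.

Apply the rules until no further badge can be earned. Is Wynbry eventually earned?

With Vorren and Marorb, Nalorb is earned (Rule 8).
With Nalorb and Fenlam, Selhal is earned (Rule 7).
With Nalorb and Fenlam, Pelhex is earned (Rule 3).
With Pelhex, Zorion is earned (Rule 2).
With Selhal, Zorion, and Fenlam, Wynbry is earned (Rule 6).

Yes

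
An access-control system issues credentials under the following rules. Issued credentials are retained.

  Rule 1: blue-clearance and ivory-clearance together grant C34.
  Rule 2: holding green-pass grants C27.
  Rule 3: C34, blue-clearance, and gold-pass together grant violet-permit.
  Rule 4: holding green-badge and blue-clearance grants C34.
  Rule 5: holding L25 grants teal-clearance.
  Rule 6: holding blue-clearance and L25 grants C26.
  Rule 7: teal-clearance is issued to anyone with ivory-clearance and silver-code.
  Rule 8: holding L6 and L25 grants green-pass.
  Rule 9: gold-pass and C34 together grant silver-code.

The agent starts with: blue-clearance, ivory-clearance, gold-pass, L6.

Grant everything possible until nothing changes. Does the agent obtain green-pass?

No

green-pass would need L6 and L25 (Rule 8), but L25 is never granted.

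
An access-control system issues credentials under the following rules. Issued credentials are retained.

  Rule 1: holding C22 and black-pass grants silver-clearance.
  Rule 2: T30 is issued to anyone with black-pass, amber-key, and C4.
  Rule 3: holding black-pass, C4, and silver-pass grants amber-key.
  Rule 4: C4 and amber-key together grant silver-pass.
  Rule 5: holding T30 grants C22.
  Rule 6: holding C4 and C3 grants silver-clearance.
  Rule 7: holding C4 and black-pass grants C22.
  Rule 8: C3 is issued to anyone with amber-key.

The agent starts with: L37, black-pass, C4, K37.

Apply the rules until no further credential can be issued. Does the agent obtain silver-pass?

silver-pass would need C4 and amber-key (Rule 4), but amber-key is never granted.

No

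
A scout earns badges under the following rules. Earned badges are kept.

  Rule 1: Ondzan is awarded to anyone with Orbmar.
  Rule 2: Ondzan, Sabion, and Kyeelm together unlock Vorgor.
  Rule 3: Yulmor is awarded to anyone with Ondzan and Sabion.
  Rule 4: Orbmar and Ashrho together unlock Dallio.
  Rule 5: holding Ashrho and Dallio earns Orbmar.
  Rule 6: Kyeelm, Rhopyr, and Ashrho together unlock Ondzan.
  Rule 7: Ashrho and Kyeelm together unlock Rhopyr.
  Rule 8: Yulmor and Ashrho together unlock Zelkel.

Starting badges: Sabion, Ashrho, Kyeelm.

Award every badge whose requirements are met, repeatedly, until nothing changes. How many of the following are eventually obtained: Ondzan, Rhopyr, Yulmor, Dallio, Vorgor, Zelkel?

5

With Ashrho and Kyeelm, Rhopyr is earned (Rule 7).
With Kyeelm, Rhopyr, and Ashrho, Ondzan is earned (Rule 6).
With Ondzan, Sabion, and Kyeelm, Vorgor is earned (Rule 2).
With Ondzan and Sabion, Yulmor is earned (Rule 3).
With Yulmor and Ashrho, Zelkel is earned (Rule 8).
Ondzan: reached.
Rhopyr: reached.
Yulmor: reached.
Dallio would need Orbmar and Ashrho (Rule 4), but Orbmar is never earned.
Vorgor: reached.
Zelkel: reached.
Reached: Ondzan, Rhopyr, Yulmor, Vorgor, and Zelkel — 5 of the 6.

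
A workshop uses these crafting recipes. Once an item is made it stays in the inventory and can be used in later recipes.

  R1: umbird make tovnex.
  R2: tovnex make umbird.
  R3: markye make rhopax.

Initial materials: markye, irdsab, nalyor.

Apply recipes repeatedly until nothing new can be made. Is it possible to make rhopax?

Yes

markye → rhopax (R3).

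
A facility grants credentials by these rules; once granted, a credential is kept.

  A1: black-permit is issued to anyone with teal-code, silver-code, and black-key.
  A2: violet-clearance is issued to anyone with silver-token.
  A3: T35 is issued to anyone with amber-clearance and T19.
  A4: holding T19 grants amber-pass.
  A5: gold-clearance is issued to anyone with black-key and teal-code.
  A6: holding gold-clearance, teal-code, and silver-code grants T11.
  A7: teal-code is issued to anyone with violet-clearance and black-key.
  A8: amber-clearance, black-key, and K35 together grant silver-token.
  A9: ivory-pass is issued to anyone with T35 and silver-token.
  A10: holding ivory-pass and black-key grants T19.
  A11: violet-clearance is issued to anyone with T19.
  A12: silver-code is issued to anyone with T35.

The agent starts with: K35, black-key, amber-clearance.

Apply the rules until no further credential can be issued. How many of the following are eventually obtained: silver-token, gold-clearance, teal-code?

3

Holding amber-clearance, black-key, and K35 grants silver-token (A8).
Holding silver-token grants violet-clearance (A2).
Holding violet-clearance and black-key grants teal-code (A7).
Holding black-key and teal-code grants gold-clearance (A5).
silver-token: reached.
gold-clearance: reached.
teal-code: reached.
All 3 are reached.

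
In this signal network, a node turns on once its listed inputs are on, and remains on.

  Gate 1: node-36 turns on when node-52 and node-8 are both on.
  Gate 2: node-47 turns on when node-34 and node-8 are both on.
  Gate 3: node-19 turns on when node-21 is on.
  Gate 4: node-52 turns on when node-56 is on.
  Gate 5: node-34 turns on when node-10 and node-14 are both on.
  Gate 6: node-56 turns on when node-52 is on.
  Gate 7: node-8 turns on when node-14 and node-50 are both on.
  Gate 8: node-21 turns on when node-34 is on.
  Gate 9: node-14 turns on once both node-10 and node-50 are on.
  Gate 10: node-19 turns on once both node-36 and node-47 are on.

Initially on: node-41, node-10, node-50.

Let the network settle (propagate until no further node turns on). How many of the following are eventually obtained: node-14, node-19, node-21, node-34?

node-10 and node-50 are on, so node-14 turns on (Gate 9).
node-10 and node-14 are on, so node-34 turns on (Gate 5).
Gate 8: node-34 on → node-21 on.
node-21 is on, so node-19 turns on (Gate 3).
node-14: reached.
node-19: reached.
node-21: reached.
node-34: reached.
All 4 are reached.

4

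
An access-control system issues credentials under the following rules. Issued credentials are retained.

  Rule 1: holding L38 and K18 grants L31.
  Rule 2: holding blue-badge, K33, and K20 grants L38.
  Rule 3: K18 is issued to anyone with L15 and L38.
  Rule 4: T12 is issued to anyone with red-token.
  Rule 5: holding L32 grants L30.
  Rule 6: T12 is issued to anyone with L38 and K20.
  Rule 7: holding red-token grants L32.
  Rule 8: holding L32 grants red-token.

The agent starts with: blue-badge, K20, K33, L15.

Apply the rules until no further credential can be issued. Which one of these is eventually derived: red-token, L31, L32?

L31

Holding blue-badge, K33, and K20 grants L38 (Rule 2).
Holding L15 and L38 grants K18 (Rule 3).
Holding L38 and K18 grants L31 (Rule 1).
red-token would need L32 (Rule 8), but L32 is never granted. L32 would need red-token (Rule 7), but red-token is never granted.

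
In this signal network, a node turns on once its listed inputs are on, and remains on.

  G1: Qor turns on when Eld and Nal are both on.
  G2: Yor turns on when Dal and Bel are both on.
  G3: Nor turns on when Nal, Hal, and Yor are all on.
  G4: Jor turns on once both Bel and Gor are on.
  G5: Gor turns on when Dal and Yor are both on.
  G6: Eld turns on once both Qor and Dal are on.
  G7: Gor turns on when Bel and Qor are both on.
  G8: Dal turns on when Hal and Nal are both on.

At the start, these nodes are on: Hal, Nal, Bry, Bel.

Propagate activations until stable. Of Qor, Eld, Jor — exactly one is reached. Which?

Jor

G8: Hal and Nal on → Dal on.
Dal and Bel are on, so Yor turns on (G2).
G5: Dal and Yor on → Gor on.
G4: Bel and Gor on → Jor on.
Qor would need Eld and Nal (G1), but Eld never turns on. Eld would need Qor and Dal (G6), but Qor never turns on.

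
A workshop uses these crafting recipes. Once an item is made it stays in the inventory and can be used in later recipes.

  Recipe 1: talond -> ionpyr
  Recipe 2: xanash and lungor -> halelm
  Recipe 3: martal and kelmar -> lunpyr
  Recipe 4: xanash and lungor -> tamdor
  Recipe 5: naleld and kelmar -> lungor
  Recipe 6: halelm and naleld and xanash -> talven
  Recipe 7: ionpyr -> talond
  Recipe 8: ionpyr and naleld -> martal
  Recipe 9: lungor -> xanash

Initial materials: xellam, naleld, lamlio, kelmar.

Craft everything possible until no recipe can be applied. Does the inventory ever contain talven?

naleld and kelmar -> lungor (Recipe 5).
Using Recipe 9, lungor makes xanash.
xanash and lungor -> halelm (Recipe 2).
Using Recipe 6, halelm, naleld, and xanash make talven.

Yes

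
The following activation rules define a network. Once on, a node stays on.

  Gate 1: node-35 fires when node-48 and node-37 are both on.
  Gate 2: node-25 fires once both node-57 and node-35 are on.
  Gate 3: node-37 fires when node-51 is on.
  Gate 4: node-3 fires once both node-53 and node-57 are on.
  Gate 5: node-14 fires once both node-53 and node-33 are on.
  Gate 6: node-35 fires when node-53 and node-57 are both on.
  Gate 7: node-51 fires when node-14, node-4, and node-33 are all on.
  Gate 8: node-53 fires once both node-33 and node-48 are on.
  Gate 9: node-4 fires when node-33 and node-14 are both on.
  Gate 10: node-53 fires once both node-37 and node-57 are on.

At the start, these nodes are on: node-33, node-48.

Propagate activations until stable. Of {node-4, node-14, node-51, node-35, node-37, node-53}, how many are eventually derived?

6

node-33 and node-48 are on, so node-53 fires (Gate 8).
Gate 5: node-53 and node-33 on → node-14 on.
node-33 and node-14 are on, so node-4 fires (Gate 9).
Gate 7: node-14, node-4, and node-33 on → node-51 on.
node-51 is on, so node-37 fires (Gate 3).
node-48 and node-37 are on, so node-35 fires (Gate 1).
node-4: reached.
node-14: reached.
node-51: reached.
node-35: reached.
node-37: reached.
node-53: reached.
All 6 are reached.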